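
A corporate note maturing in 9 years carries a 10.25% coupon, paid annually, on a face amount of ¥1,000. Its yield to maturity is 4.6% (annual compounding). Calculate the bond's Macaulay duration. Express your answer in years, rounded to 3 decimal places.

6.737 years

Periodic yield y = 0.046. Discount each cash flow and weight by its year:
  t   CF        PV=CF/(1+0.046)^t    t·PV
  1       102.50        97.9924        97.9924
  2       102.50        93.6829       187.3659
  3       102.50        89.5630       268.6891
  4       102.50        85.6243       342.4973
  5       102.50        81.8588       409.2941
  6       102.50        78.2589       469.5534
  7       102.50        74.8173       523.7212
  8       102.50        71.5271       572.2165
  9     1,102.50       735.5182     6,619.6640
  Σ                  1,408.8430     9,490.9938
Price P = Σ PV = 1,408.8430.
Macaulay duration = Σ(t·PV) / P = 9,490.9938 / 1,408.8430 = 6.73673 years.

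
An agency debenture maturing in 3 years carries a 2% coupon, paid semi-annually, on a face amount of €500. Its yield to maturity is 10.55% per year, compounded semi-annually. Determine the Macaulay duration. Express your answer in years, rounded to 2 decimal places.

Periodic yield y = 0.05275. Discount each cash flow and weight by its period:
  t   CF        PV=CF/(1+0.05275)^t    t·PV
  1         5.00         4.7495         4.7495
  2         5.00         4.5115         9.0230
  3         5.00         4.2854        12.8563
  4         5.00         4.0707        16.2828
  5         5.00         3.8667        19.3336
  6       505.00       370.9709     2,225.8256
  Σ                    392.4547     2,288.0707
Price P = Σ PV = 392.4547.
Macaulay duration = Σ(t·PV) / P = 2,288.0707 / 392.4547 = 5.83015 half-year periods.
In years: 5.83015 / 2 = 2.91508 years.

2.92 years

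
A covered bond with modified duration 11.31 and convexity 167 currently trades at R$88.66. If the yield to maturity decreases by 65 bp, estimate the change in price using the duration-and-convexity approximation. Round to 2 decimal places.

Duration effect: -D_mod·Δy = -11.31 × (-0.0065) = +0.073515
Convexity effect: ½·C·(Δy)² = 0.5 × 167 × (-0.0065)² = +0.003527875
ΔP/P ≈ +0.073515 + 0.003527875 = +0.077042875
ΔP ≈ 88.66 × (+0.077042875) = +6.8306212975.

+R$6.83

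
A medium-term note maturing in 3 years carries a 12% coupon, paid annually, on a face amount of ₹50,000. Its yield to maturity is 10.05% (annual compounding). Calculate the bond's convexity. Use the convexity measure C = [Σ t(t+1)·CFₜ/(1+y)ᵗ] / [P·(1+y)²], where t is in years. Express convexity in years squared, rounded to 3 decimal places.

With y = 0.1005:
  t   CF        PV=CF/(1+0.1005)^t    t·PV        t(t+1)·PV
  1     6,000.00     5,452.0672     5,452.0672      10,904.1345
  2     6,000.00     4,954.1729     9,908.3457      29,725.0372
  3    56,000.00    42,016.3078   126,048.9235     504,195.6941
  Σ                 52,422.5479   141,409.3365     544,824.8658
P = 52,422.5479.
Convexity = Σ t(t+1)·PV / [P·(1+y)²] = 544,824.8658 / (52,422.5479 × 1.211100) = 8.58141.

8.581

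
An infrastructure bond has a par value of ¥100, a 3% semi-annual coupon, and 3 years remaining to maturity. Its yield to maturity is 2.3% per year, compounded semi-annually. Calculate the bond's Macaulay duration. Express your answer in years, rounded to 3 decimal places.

Periodic yield y = 0.0115. Discount each cash flow and weight by its period:
  t   CF        PV=CF/(1+0.0115)^t    t·PV
  1         1.50         1.4829         1.4829
  2         1.50         1.4661         2.9322
  3         1.50         1.4494         4.3483
  4         1.50         1.4329         5.7318
  5         1.50         1.4166         7.0832
  6       101.50        94.7700       568.6198
  Σ                    102.0180       590.1982
Price P = Σ PV = 102.0180.
Macaulay duration = Σ(t·PV) / P = 590.1982 / 102.0180 = 5.78524 half-year periods.
In years: 5.78524 / 2 = 2.89262 years.

2.893 years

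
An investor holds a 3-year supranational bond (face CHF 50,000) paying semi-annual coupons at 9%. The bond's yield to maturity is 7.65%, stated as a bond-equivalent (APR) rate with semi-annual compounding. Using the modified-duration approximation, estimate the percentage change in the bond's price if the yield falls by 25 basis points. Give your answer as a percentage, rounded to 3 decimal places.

Periodic yield y = 0.03825. Modified duration first:
  t   CF        PV=CF/(1+0.03825)^t    t·PV
  1     2,250.00     2,167.1081     2,167.1081
  2     2,250.00     2,087.2700     4,174.5401
  3     2,250.00     2,010.3733     6,031.1198
  4     2,250.00     1,936.3094     7,745.2377
  5     2,250.00     1,864.9742     9,324.8708
  6    52,250.00    41,713.3103   250,279.8618
  Σ                 51,779.3453   279,722.7383
P = 51,779.3453; D_Mac = 5.40221 half-year periods = 2.70110 yrs; D_mod = 2.70110/(1+0.03825) = 2.60159 yrs.
ΔP/P ≈ -D_mod · Δy = -2.60159 × (-0.0025) = +0.006504 = +0.6504%.

+0.650%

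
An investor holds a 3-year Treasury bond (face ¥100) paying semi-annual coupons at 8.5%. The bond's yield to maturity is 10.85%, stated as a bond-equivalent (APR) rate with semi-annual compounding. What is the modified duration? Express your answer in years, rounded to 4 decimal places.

Periodic yield y = 0.05425. First find Macaulay duration:
  t   CF        PV=CF/(1+0.05425)^t    t·PV
  1         4.25         4.0313         4.0313
  2         4.25         3.8239         7.6477
  3         4.25         3.6271        10.8813
  4         4.25         3.4404        13.7618
  5         4.25         3.2634        16.3170
  6       104.25        75.9302       455.5811
  Σ                     94.1163       508.2201
P = 94.1163; Macaulay duration = 508.2201 / 94.1163 = 5.39992 half-year periods = 2.69996 years.
Modified duration = D_Mac / (1 + y) = 2.69996 / 1.05425 = 2.56102 years.

2.5610 years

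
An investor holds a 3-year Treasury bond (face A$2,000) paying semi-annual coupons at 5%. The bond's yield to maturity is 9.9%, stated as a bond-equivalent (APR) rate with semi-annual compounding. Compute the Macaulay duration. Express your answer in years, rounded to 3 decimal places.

Periodic yield y = 0.0495. Discount each cash flow and weight by its period:
  t   CF        PV=CF/(1+0.0495)^t    t·PV
  1        50.00        47.6417        47.6417
  2        50.00        45.3947        90.7894
  3        50.00        43.2536       129.7609
  4        50.00        41.2136       164.8543
  5        50.00        39.2697       196.3486
  6     2,050.00     1,534.1195     9,204.7173
  Σ                  1,750.8929     9,834.1122
Price P = Σ PV = 1,750.8929.
Macaulay duration = Σ(t·PV) / P = 9,834.1122 / 1,750.8929 = 5.61663 half-year periods.
In years: 5.61663 / 2 = 2.80831 years.

2.808 years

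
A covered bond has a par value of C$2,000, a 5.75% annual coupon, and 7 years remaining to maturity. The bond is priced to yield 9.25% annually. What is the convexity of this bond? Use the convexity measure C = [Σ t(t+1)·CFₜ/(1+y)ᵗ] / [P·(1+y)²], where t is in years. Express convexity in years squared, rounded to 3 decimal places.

With y = 0.0925:
  t   CF        PV=CF/(1+0.0925)^t    t·PV        t(t+1)·PV
  1       115.00       105.2632       105.2632         210.5263
  2       115.00        96.3507       192.7014         578.1043
  3       115.00        88.1929       264.5786       1,058.3145
  4       115.00        80.7257       322.9030       1,614.5149
  5       115.00        73.8908       369.4542       2,216.7252
  6       115.00        67.6346       405.8078       2,840.6548
  7     2,115.00     1,138.5714     7,969.9995      63,759.9957
  Σ                  1,650.6293     9,630.7077      72,278.8357
P = 1,650.6293.
Convexity = Σ t(t+1)·PV / [P·(1+y)²] = 72,278.8357 / (1,650.6293 × 1.193556) = 36.68755.

36.688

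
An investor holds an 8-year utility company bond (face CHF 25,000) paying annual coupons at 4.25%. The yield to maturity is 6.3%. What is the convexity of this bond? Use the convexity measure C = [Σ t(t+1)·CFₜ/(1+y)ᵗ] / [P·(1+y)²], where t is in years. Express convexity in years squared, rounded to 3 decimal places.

With y = 0.063:
  t   CF        PV=CF/(1+0.063)^t    t·PV        t(t+1)·PV
  1     1,062.50       999.5296       999.5296       1,999.0593
  2     1,062.50       940.2913     1,880.5826       5,641.7477
  3     1,062.50       884.5638     2,653.6913      10,614.7652
  4     1,062.50       832.1390     3,328.5560      16,642.7802
  5     1,062.50       782.8213     3,914.1063      23,484.6380
  6     1,062.50       736.4264     4,418.5584      30,929.9090
  7     1,062.50       692.7812     4,849.4683      38,795.7466
  8    26,062.50    15,986.3735   127,890.9882   1,151,018.8938
  Σ                 21,854.9261   149,935.4808   1,279,127.5397
P = 21,854.9261.
Convexity = Σ t(t+1)·PV / [P·(1+y)²] = 1,279,127.5397 / (21,854.9261 × 1.129969) = 51.79621.

51.796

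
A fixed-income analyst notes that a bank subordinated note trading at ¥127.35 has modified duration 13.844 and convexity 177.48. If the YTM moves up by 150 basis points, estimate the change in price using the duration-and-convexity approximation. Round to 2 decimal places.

Duration effect: -D_mod·Δy = -13.844 × (+0.015) = -0.207660
Convexity effect: ½·C·(Δy)² = 0.5 × 177.48 × (0.015)² = +0.0199665
ΔP/P ≈ -0.207660 + 0.0199665 = -0.1876935
ΔP ≈ 127.35 × (-0.1876935) = -23.902767225.

-¥23.90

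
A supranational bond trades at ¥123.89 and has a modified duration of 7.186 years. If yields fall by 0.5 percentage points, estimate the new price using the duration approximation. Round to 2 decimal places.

Duration approximation: ΔP/P ≈ -D_mod · Δy = -7.186 × (-0.005) = +0.035930.
New price ≈ 123.89 × (1 + 0.035930) = 128.3413677.

¥128.34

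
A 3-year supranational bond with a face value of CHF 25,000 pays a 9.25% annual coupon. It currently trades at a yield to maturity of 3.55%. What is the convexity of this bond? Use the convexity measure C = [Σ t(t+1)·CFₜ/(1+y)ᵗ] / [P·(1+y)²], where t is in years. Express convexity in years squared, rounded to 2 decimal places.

10.06

With y = 0.0355:
  t   CF        PV=CF/(1+0.0355)^t    t·PV        t(t+1)·PV
  1     2,312.50     2,233.2207     2,233.2207       4,466.4413
  2     2,312.50     2,156.6593     4,313.3185      12,939.9556
  3    27,312.50    24,598.6427    73,795.9281     295,183.7126
  Σ                 28,988.5226    80,342.4673     312,590.1095
P = 28,988.5226.
Convexity = Σ t(t+1)·PV / [P·(1+y)²] = 312,590.1095 / (28,988.5226 × 1.072260) = 10.05655.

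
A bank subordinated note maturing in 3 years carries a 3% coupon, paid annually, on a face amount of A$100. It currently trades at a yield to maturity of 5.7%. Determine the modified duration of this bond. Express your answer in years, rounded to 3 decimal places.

2.753 years

Periodic yield y = 0.057. First find Macaulay duration:
  t   CF        PV=CF/(1+0.057)^t    t·PV
  1         3.00         2.8382         2.8382
  2         3.00         2.6852         5.3703
  3       103.00        87.2192       261.6577
  Σ                     92.7426       269.8663
P = 92.7426; Macaulay duration = 269.8663 / 92.7426 = 2.90984 years.
Modified duration = D_Mac / (1 + y) = 2.90984 / 1.057 = 2.75292 years.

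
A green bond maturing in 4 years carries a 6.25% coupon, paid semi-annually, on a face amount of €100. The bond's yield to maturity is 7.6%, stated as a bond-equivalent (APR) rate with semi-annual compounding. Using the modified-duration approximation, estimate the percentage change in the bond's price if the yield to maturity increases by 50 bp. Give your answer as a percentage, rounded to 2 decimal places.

-1.73%

Periodic yield y = 0.038. Modified duration first:
  t   CF        PV=CF/(1+0.038)^t    t·PV
  1        3.125         3.0106         3.0106
  2        3.125         2.9004         5.8008
  3        3.125         2.7942         8.3826
  4        3.125         2.6919        10.7676
  5        3.125         2.5934        12.9668
  6        3.125         2.4984        14.9905
  7        3.125         2.4070        16.8487
  8      103.125        76.5218       612.1743
  Σ                     95.4176       684.9420
P = 95.4176; D_Mac = 7.17836 half-year periods = 3.58918 yrs; D_mod = 3.58918/(1+0.038) = 3.45778 yrs.
ΔP/P ≈ -D_mod · Δy = -3.45778 × (+0.005) = -0.017289 = -1.7289%.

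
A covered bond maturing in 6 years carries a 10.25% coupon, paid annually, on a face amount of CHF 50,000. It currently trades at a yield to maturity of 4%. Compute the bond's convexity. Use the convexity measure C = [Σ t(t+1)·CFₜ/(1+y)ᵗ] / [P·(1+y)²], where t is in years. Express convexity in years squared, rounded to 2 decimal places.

With y = 0.04:
  t   CF        PV=CF/(1+0.04)^t    t·PV        t(t+1)·PV
  1     5,125.00     4,927.8846     4,927.8846       9,855.7692
  2     5,125.00     4,738.3506     9,476.7012      28,430.1036
  3     5,125.00     4,556.1063    13,668.3190      54,673.2761
  4     5,125.00     4,380.8715    17,523.4859      87,617.4296
  5     5,125.00     4,212.3764    21,061.8821     126,371.2927
  6    55,125.00    43,566.0882   261,396.5294   1,829,775.7057
  Σ                 66,381.6777   328,054.8022   2,136,723.5768
P = 66,381.6777.
Convexity = Σ t(t+1)·PV / [P·(1+y)²] = 2,136,723.5768 / (66,381.6777 × 1.081600) = 29.76004.

29.76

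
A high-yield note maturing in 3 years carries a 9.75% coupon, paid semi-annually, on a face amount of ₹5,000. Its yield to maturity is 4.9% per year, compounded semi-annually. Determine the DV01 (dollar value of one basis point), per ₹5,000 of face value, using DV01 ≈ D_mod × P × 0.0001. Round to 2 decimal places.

₹1.49

Periodic yield y = 0.0245.
  t   CF        PV=CF/(1+0.0245)^t    t·PV
  1       243.75       237.9209       237.9209
  2       243.75       232.2313       464.4625
  3       243.75       226.6777       680.0330
  4       243.75       221.2569       885.0275
  5       243.75       215.9657     1,079.8286
  6     5,243.75     4,534.9260    27,209.5558
  Σ                  5,668.9784    30,556.8284
P = 5,668.9784; D_Mac = 5.39018 half-year periods = 2.69509 yrs; D_mod = 2.63064 yrs.
DV01 ≈ 2.63064 × 5,668.9784 × 0.0001 = 1.491304.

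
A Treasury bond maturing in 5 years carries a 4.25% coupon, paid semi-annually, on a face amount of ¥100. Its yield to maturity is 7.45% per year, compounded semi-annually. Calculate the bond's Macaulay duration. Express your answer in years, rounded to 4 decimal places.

4.5170 years

Periodic yield y = 0.03725. Discount each cash flow and weight by its period:
  t   CF        PV=CF/(1+0.03725)^t    t·PV
  1        2.125         2.0487         2.0487
  2        2.125         1.9751         3.9502
  3        2.125         1.9042         5.7125
  4        2.125         1.8358         7.3432
  5        2.125         1.7699         8.8494
  6        2.125         1.7063        10.2379
  7        2.125         1.6450        11.5152
  8        2.125         1.5860        12.6877
  9        2.125         1.5290        13.7610
  10     102.125        70.8431       708.4311
  Σ                     86.8431       784.5369
Price P = Σ PV = 86.8431.
Macaulay duration = Σ(t·PV) / P = 784.5369 / 86.8431 = 9.03396 half-year periods.
In years: 9.03396 / 2 = 4.51698 years.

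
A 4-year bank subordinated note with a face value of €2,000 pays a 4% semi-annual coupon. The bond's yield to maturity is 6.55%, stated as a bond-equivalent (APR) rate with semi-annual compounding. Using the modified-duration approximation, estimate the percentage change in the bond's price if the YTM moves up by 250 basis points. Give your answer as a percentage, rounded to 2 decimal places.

-9.01%

Periodic yield y = 0.03275. Modified duration first:
  t   CF        PV=CF/(1+0.03275)^t    t·PV
  1        40.00        38.7315        38.7315
  2        40.00        37.5033        75.0066
  3        40.00        36.3140       108.9421
  4        40.00        35.1625       140.6498
  5        40.00        34.0474       170.2370
  6        40.00        32.9677       197.8063
  7        40.00        31.9223       223.4558
  8     2,040.00     1,576.4077    12,611.2613
  Σ                  1,823.0564    13,566.0904
P = 1,823.0564; D_Mac = 7.44140 half-year periods = 3.72070 yrs; D_mod = 3.72070/(1+0.03275) = 3.60271 yrs.
ΔP/P ≈ -D_mod · Δy = -3.60271 × (+0.025) = -0.090068 = -9.0068%.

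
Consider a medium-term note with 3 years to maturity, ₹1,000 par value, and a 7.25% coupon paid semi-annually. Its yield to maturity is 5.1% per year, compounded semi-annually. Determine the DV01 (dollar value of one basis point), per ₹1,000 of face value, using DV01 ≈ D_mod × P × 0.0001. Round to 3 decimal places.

Periodic yield y = 0.0255.
  t   CF        PV=CF/(1+0.0255)^t    t·PV
  1        36.25        35.3486        35.3486
  2        36.25        34.4696        68.9393
  3        36.25        33.6125       100.8375
  4        36.25        32.7767       131.1068
  5        36.25        31.9617       159.8084
  6     1,036.25       890.9443     5,345.6658
  Σ                  1,059.1135     5,841.7065
P = 1,059.1135; D_Mac = 5.51566 half-year periods = 2.75783 yrs; D_mod = 2.68925 yrs.
DV01 ≈ 2.68925 × 1,059.1135 × 0.0001 = 0.284822.

₹0.285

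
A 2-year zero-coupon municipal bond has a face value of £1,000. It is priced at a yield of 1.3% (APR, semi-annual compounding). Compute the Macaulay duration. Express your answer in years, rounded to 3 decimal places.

A zero-coupon bond has a single cash flow at maturity, so its Macaulay duration equals its maturity: 2 years.
(Equivalently: 4 semi-annual periods ÷ 2 = 2 years.)

2.000 years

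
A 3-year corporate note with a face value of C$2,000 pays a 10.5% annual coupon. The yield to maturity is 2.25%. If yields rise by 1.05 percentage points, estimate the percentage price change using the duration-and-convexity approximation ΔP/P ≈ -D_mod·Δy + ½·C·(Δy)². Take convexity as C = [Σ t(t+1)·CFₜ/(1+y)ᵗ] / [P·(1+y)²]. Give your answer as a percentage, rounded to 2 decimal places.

With y = 0.0225:
  t   CF        PV=CF/(1+0.0225)^t    t·PV        t(t+1)·PV
  1       210.00       205.3790       205.3790         410.7579
  2       210.00       200.8596       401.7193       1,205.1578
  3     2,210.00     2,067.2944     6,201.8831      24,807.5325
  Σ                  2,473.5330     6,808.9814      26,423.4483
P = 2,473.5330; D_Mac = 2.75274 yrs; D_mod = 2.69216 yrs; C = 10.21751.
Duration effect: -2.69216 × (+0.0105) = -0.028268
Convexity effect: 0.5 × 10.21751 × (0.0105)² = +0.0005632
ΔP/P ≈ -0.028268 + 0.0005632 = -0.027704 = -2.7704%.

-2.77%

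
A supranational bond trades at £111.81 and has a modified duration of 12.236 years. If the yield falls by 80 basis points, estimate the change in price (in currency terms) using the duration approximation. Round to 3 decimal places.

Duration approximation: ΔP/P ≈ -D_mod · Δy = -12.236 × (-0.008) = +0.097888.
ΔP ≈ 111.81 × (+0.097888) = +10.94485728.

+£10.945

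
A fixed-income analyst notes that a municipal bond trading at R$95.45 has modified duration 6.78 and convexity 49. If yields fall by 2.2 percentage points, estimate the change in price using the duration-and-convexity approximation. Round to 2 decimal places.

+R$15.37

Duration effect: -D_mod·Δy = -6.78 × (-0.022) = +0.149160
Convexity effect: ½·C·(Δy)² = 0.5 × 49 × (-0.022)² = +0.0118580
ΔP/P ≈ +0.149160 + 0.0118580 = +0.161018
ΔP ≈ 95.45 × (+0.161018) = +15.3691681.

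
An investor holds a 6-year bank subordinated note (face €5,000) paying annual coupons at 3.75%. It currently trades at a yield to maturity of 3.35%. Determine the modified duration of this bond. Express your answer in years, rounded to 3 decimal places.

Periodic yield y = 0.0335. First find Macaulay duration:
  t   CF        PV=CF/(1+0.0335)^t    t·PV
  1       187.50       181.4224       181.4224
  2       187.50       175.5417       351.0834
  3       187.50       169.8517       509.5550
  4       187.50       164.3461       657.3843
  5       187.50       159.0189       795.0947
  6     5,187.50     4,256.9174    25,541.5044
  Σ                  5,107.0982    28,036.0443
P = 5,107.0982; Macaulay duration = 28,036.0443 / 5,107.0982 = 5.48962 years.
Modified duration = D_Mac / (1 + y) = 5.48962 / 1.0335 = 5.31168 years.

5.312 years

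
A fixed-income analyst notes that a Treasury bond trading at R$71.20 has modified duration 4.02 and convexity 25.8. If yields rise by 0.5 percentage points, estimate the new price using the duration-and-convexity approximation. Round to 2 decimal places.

R$69.79

Duration effect: -D_mod·Δy = -4.02 × (+0.005) = -0.020100
Convexity effect: ½·C·(Δy)² = 0.5 × 25.8 × (0.005)² = +0.0003225
ΔP/P ≈ -0.020100 + 0.0003225 = -0.0197775
New price ≈ 71.20 × (1 - 0.0197775) = 69.791842.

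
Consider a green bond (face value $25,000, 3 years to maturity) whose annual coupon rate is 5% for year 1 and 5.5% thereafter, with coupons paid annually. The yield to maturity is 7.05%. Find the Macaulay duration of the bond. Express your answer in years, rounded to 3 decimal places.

2.852 years

Periodic yield y = 0.0705. Discount each cash flow and weight by its year:
  t   CF        PV=CF/(1+0.0705)^t    t·PV
  1     1,250.00     1,167.6787     1,167.6787
  2     1,375.00     1,199.8566     2,399.7133
  3    26,375.00    21,499.7026    64,499.1079
  Σ                 23,867.2379    68,066.4999
Price P = Σ PV = 23,867.2379.
Macaulay duration = Σ(t·PV) / P = 68,066.4999 / 23,867.2379 = 2.85188 years.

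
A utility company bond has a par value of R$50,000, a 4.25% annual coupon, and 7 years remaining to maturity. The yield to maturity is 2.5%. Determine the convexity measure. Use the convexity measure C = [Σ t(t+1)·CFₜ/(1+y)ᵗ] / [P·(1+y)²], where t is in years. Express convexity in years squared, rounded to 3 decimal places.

45.700

With y = 0.025:
  t   CF        PV=CF/(1+0.025)^t    t·PV        t(t+1)·PV
  1     2,125.00     2,073.1707     2,073.1707       4,146.3415
  2     2,125.00     2,022.6056     4,045.2112      12,135.6336
  3     2,125.00     1,973.2737     5,919.8212      23,679.2850
  4     2,125.00     1,925.1451     7,700.5805      38,502.9024
  5     2,125.00     1,878.1904     9,390.9518      56,345.7108
  6     2,125.00     1,832.3808    10,994.2850      76,959.9953
  7    52,125.00    43,850.9504   306,956.6527   2,455,653.2212
  Σ                 55,555.7168   347,080.6731   2,667,423.0897
P = 55,555.7168.
Convexity = Σ t(t+1)·PV / [P·(1+y)²] = 2,667,423.0897 / (55,555.7168 × 1.050625) = 45.69992.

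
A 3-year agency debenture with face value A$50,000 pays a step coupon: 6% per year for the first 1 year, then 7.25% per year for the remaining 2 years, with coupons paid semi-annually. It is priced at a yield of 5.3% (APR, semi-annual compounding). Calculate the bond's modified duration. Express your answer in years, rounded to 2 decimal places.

2.71 years

Periodic yield y = 0.0265. First find Macaulay duration:
  t   CF        PV=CF/(1+0.0265)^t    t·PV
  1     1,500.00     1,461.2762     1,461.2762
  2     1,500.00     1,423.5521     2,847.1041
  3     1,812.50     1,675.7188     5,027.1565
  4     1,812.50     1,632.4587     6,529.8348
  5     1,812.50     1,590.3153     7,951.5767
  6    51,812.50    44,287.4654   265,724.7922
  Σ                 52,070.7865   289,541.7404
P = 52,070.7865; Macaulay duration = 289,541.7404 / 52,070.7865 = 5.56054 half-year periods = 2.78027 years.
Modified duration = D_Mac / (1 + y) = 2.78027 / 1.0265 = 2.70850 years.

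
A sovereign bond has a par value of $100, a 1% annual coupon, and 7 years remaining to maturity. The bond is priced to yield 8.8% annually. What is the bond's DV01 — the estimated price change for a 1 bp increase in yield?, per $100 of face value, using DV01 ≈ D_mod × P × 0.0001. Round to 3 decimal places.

$0.037

Periodic yield y = 0.088.
  t   CF        PV=CF/(1+0.088)^t    t·PV
  1         1.00         0.9191         0.9191
  2         1.00         0.8448         1.6896
  3         1.00         0.7764         2.3293
  4         1.00         0.7136         2.8546
  5         1.00         0.6559         3.2796
  6         1.00         0.6029         3.6172
  7       101.00        55.9653       391.7573
  Σ                     60.4781       406.4468
P = 60.4781; D_Mac = 6.72056 yrs; D_mod = 6.17698 yrs.
DV01 ≈ 6.17698 × 60.4781 × 0.0001 = 0.037357.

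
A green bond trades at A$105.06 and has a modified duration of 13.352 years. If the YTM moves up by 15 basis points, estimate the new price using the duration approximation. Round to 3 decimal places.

A$102.956

Duration approximation: ΔP/P ≈ -D_mod · Δy = -13.352 × (+0.0015) = -0.020028.
New price ≈ 105.06 × (1 - 0.020028) = 102.95585832.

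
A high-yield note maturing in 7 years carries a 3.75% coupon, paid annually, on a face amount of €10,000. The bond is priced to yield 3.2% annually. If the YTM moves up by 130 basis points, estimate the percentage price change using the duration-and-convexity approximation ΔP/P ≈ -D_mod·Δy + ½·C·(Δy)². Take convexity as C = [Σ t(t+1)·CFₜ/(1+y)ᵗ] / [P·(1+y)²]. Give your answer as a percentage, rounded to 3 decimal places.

-7.549%

With y = 0.032:
  t   CF        PV=CF/(1+0.032)^t    t·PV        t(t+1)·PV
  1       375.00       363.3721       363.3721         726.7442
  2       375.00       352.1047       704.2095       2,112.6284
  3       375.00       341.1868     1,023.5603       4,094.2412
  4       375.00       330.6073     1,322.4293       6,612.1466
  5       375.00       320.3559     1,601.7797       9,610.6782
  6       375.00       310.4224     1,862.5345      13,037.7418
  7    10,375.00     8,322.0482    58,254.3371     466,034.6965
  Σ                 10,340.0974    65,132.2225     502,228.8769
P = 10,340.0974; D_Mac = 6.29900 yrs; D_mod = 6.10368 yrs; C = 45.60555.
Duration effect: -6.10368 × (+0.013) = -0.079348
Convexity effect: 0.5 × 45.60555 × (0.013)² = +0.0038537
ΔP/P ≈ -0.079348 + 0.0038537 = -0.075494 = -7.5494%.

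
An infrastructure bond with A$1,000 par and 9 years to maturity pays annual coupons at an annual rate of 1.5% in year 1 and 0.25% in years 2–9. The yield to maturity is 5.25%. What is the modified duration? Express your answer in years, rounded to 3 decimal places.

Periodic yield y = 0.0525. First find Macaulay duration:
  t   CF        PV=CF/(1+0.0525)^t    t·PV
  1        15.00        14.2518        14.2518
  2         2.50         2.2568         4.5136
  3         2.50         2.1442         6.4327
  4         2.50         2.0373         8.1491
  5         2.50         1.9357         9.6783
  6         2.50         1.8391        11.0347
  7         2.50         1.7474        12.2316
  8         2.50         1.6602        13.2817
  9     1,002.50       632.5363     5,692.8265
  Σ                    660.4088     5,772.4000
P = 660.4088; Macaulay duration = 5,772.4000 / 660.4088 = 8.74065 years.
Modified duration = D_Mac / (1 + y) = 8.74065 / 1.0525 = 8.30465 years.

8.305 years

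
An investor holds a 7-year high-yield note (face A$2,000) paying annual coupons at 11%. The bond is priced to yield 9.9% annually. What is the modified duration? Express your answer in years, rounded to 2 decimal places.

4.80 years

Periodic yield y = 0.099. First find Macaulay duration:
  t   CF        PV=CF/(1+0.099)^t    t·PV
  1       220.00       200.1820       200.1820
  2       220.00       182.1492       364.2984
  3       220.00       165.7409       497.2226
  4       220.00       150.8106       603.2425
  5       220.00       137.2253       686.1265
  6       220.00       124.8638       749.1828
  7     2,220.00     1,146.4870     8,025.4089
  Σ                  2,107.4588    11,125.6636
P = 2,107.4588; Macaulay duration = 11,125.6636 / 2,107.4588 = 5.27918 years.
Modified duration = D_Mac / (1 + y) = 5.27918 / 1.099 = 4.80363 years.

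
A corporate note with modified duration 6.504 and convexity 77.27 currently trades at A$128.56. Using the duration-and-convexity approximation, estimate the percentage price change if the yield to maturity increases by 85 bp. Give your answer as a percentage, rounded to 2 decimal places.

-5.25%

Duration effect: -D_mod·Δy = -6.504 × (+0.0085) = -0.055284
Convexity effect: ½·C·(Δy)² = 0.5 × 77.27 × (0.0085)² = +0.00279137875
ΔP/P ≈ -0.055284 + 0.00279137875 = -0.05249262125
= -5.249262125%.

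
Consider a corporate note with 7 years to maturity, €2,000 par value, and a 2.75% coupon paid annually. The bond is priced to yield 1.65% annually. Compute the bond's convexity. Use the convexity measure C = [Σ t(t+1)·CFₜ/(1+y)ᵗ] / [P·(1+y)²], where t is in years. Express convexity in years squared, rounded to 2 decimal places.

With y = 0.0165:
  t   CF        PV=CF/(1+0.0165)^t    t·PV        t(t+1)·PV
  1        55.00        54.1072        54.1072         108.2145
  2        55.00        53.2290       106.4579         319.3737
  3        55.00        52.3649       157.0948         628.3792
  4        55.00        51.5149       206.0597       1,030.2987
  5        55.00        50.6787       253.3937       1,520.3621
  6        55.00        49.8561       299.1367       2,093.9566
  7     2,055.00     1,832.5682    12,827.9774     102,623.8190
  Σ                  2,144.3191    13,904.2274     108,324.4038
P = 2,144.3191.
Convexity = Σ t(t+1)·PV / [P·(1+y)²] = 108,324.4038 / (2,144.3191 × 1.033272) = 48.89024.

48.89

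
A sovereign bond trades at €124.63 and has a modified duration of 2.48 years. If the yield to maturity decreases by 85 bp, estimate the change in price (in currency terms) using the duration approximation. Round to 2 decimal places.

+€2.63

Duration approximation: ΔP/P ≈ -D_mod · Δy = -2.48 × (-0.0085) = +0.021080.
ΔP ≈ 124.63 × (+0.021080) = +2.6272004.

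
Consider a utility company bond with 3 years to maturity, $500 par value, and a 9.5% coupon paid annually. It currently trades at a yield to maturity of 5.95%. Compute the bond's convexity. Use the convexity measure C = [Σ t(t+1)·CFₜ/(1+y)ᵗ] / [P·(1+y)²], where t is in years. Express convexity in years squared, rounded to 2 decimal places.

9.55

With y = 0.0595:
  t   CF        PV=CF/(1+0.0595)^t    t·PV        t(t+1)·PV
  1        47.50        44.8325        44.8325          89.6649
  2        47.50        42.3147        84.6295         253.8884
  3       547.50       460.3427     1,381.0280       5,524.1121
  Σ                    547.4899     1,510.4900       5,867.6655
P = 547.4899.
Convexity = Σ t(t+1)·PV / [P·(1+y)²] = 5,867.6655 / (547.4899 × 1.122540) = 9.54745.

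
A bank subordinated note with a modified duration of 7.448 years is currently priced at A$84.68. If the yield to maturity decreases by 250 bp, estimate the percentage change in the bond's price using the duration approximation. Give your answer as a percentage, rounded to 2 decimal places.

Duration approximation: ΔP/P ≈ -D_mod · Δy = -7.448 × (-0.025) = +0.186200.
As a percentage: +18.6200%.

+18.62%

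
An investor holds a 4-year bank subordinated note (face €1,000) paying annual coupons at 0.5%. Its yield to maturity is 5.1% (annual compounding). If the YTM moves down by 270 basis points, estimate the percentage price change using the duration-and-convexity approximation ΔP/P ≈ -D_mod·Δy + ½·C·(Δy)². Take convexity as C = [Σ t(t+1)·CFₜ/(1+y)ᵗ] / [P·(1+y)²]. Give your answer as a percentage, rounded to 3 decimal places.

With y = 0.051:
  t   CF        PV=CF/(1+0.051)^t    t·PV        t(t+1)·PV
  1         5.00         4.7574         4.7574           9.5147
  2         5.00         4.5265         9.0530          27.1591
  3         5.00         4.3069        12.9206          51.6825
  4     1,005.00       823.6737     3,294.6948      16,473.4739
  Σ                    837.2645     3,321.4258      16,561.8303
P = 837.2645; D_Mac = 3.96700 yrs; D_mod = 3.77450 yrs; C = 17.90772.
Duration effect: -3.77450 × (-0.027) = +0.101911
Convexity effect: 0.5 × 17.90772 × (-0.027)² = +0.0065274
ΔP/P ≈ +0.101911 + 0.0065274 = +0.108439 = +10.8439%.

+10.844%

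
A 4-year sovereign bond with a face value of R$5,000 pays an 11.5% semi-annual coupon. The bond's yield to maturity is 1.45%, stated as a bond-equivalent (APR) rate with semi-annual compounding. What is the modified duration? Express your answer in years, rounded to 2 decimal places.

3.41 years

Periodic yield y = 0.00725. First find Macaulay duration:
  t   CF        PV=CF/(1+0.00725)^t    t·PV
  1       287.50       285.4306       285.4306
  2       287.50       283.3762       566.7523
  3       287.50       281.3365       844.0094
  4       287.50       279.3115     1,117.2458
  5       287.50       277.3010     1,386.5051
  6       287.50       275.3051     1,651.8304
  7       287.50       273.3235     1,913.2642
  8     5,287.50     4,990.5932    39,924.7457
  Σ                  6,945.9775    47,689.7836
P = 6,945.9775; Macaulay duration = 47,689.7836 / 6,945.9775 = 6.86581 half-year periods = 3.43291 years.
Modified duration = D_Mac / (1 + y) = 3.43291 / 1.00725 = 3.40820 years.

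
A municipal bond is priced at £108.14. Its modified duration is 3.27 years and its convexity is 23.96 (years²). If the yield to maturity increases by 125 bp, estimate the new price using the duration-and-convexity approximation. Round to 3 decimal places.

£103.922

Duration effect: -D_mod·Δy = -3.27 × (+0.0125) = -0.040875
Convexity effect: ½·C·(Δy)² = 0.5 × 23.96 × (0.0125)² = +0.001871875
ΔP/P ≈ -0.040875 + 0.001871875 = -0.039003125
New price ≈ 108.14 × (1 - 0.039003125) = 103.9222020625.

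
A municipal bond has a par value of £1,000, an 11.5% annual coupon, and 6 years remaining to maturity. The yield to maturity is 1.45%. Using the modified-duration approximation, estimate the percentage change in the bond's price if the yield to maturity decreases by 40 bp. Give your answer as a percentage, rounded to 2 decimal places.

+1.95%

Periodic yield y = 0.0145. Modified duration first:
  t   CF        PV=CF/(1+0.0145)^t    t·PV
  1       115.00       113.3563       113.3563
  2       115.00       111.7362       223.4723
  3       115.00       110.1391       330.4174
  4       115.00       108.5649       434.2598
  5       115.00       107.0133       535.0663
  6     1,115.00     1,022.7337     6,136.4021
  Σ                  1,573.5435     7,772.9743
P = 1,573.5435; D_Mac = 4.93979 yrs; D_mod = 4.93979/(1+0.0145) = 4.86919 yrs.
ΔP/P ≈ -D_mod · Δy = -4.86919 × (-0.004) = +0.019477 = +1.9477%.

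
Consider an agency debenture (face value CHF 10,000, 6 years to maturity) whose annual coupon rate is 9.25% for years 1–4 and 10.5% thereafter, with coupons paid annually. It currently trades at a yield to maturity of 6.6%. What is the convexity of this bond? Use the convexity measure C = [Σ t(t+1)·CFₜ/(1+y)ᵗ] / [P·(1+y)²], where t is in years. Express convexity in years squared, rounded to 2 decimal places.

With y = 0.066:
  t   CF        PV=CF/(1+0.066)^t    t·PV        t(t+1)·PV
  1       925.00       867.7298       867.7298       1,735.4597
  2       925.00       814.0055     1,628.0109       4,884.0328
  3       925.00       763.6074     2,290.8221       9,163.2886
  4       925.00       716.3296     2,865.3185      14,326.5925
  5     1,050.00       762.7870     3,813.9349      22,883.6096
  6    11,050.00     7,530.4174    45,182.5045     316,277.5313
  Σ                 11,454.8767    56,648.3208     369,270.5146
P = 11,454.8767.
Convexity = Σ t(t+1)·PV / [P·(1+y)²] = 369,270.5146 / (11,454.8767 × 1.136356) = 28.36872.

28.37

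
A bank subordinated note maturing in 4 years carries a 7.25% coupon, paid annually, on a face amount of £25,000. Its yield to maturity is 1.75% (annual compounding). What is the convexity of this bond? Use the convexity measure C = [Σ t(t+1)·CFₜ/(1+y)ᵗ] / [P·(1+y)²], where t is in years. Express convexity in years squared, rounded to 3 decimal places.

With y = 0.0175:
  t   CF        PV=CF/(1+0.0175)^t    t·PV        t(t+1)·PV
  1     1,812.50     1,781.3268     1,781.3268       3,562.6536
  2     1,812.50     1,750.6897     3,501.3794      10,504.1383
  3     1,812.50     1,720.5796     5,161.7387      20,646.9548
  4    26,812.50    25,014.9499   100,059.7997     500,298.9986
  Σ                 30,267.5460   110,504.2446     535,012.7453
P = 30,267.5460.
Convexity = Σ t(t+1)·PV / [P·(1+y)²] = 535,012.7453 / (30,267.5460 × 1.035306) = 17.07332.

17.073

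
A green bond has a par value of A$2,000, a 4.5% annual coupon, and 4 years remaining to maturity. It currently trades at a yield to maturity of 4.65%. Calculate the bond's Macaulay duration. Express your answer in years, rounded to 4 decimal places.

Periodic yield y = 0.0465. Discount each cash flow and weight by its year:
  t   CF        PV=CF/(1+0.0465)^t    t·PV
  1        90.00        86.0010        86.0010
  2        90.00        82.1796       164.3592
  3        90.00        78.5280       235.5841
  4     2,090.00     1,742.5665     6,970.2659
  Σ                  1,989.2751     7,456.2102
Price P = Σ PV = 1,989.2751.
Macaulay duration = Σ(t·PV) / P = 7,456.2102 / 1,989.2751 = 3.74820 years.

3.7482 years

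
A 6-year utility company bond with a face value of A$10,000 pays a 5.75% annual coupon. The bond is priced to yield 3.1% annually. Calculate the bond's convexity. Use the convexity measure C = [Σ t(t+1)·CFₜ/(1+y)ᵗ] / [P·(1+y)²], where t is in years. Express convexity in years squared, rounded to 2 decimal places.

With y = 0.031:
  t   CF        PV=CF/(1+0.031)^t    t·PV        t(t+1)·PV
  1       575.00       557.7110       557.7110       1,115.4219
  2       575.00       540.9418     1,081.8835       3,245.6506
  3       575.00       524.6768     1,574.0304       6,296.1214
  4       575.00       508.9009     2,035.6034      10,178.0172
  5       575.00       493.5993     2,467.9964      14,807.9784
  6    10,575.00     8,804.9802    52,829.8813     369,809.1690
  Σ                 11,430.8099    60,547.1060     405,452.3585
P = 11,430.8099.
Convexity = Σ t(t+1)·PV / [P·(1+y)²] = 405,452.3585 / (11,430.8099 × 1.062961) = 33.36918.

33.37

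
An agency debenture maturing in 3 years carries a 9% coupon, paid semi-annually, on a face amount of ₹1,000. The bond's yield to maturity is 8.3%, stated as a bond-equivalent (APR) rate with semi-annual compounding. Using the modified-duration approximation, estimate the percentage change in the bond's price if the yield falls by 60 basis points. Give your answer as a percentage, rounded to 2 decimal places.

Periodic yield y = 0.0415. Modified duration first:
  t   CF        PV=CF/(1+0.0415)^t    t·PV
  1        45.00        43.2069        43.2069
  2        45.00        41.4853        82.9705
  3        45.00        39.8322       119.4967
  4        45.00        38.2451       152.9803
  5        45.00        36.7211       183.6057
  6     1,045.00       818.7676     4,912.6056
  Σ                  1,018.2582     5,494.8657
P = 1,018.2582; D_Mac = 5.39634 half-year periods = 2.69817 yrs; D_mod = 2.69817/(1+0.0415) = 2.59066 yrs.
ΔP/P ≈ -D_mod · Δy = -2.59066 × (-0.006) = +0.015544 = +1.5544%.

+1.55%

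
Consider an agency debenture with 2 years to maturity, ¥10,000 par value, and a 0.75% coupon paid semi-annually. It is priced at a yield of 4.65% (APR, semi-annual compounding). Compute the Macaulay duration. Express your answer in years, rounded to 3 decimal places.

1.988 years

Periodic yield y = 0.02325. Discount each cash flow and weight by its period:
  t   CF        PV=CF/(1+0.02325)^t    t·PV
  1        37.50        36.6479        36.6479
  2        37.50        35.8152        71.6305
  3        37.50        35.0014       105.0043
  4    10,037.50     9,155.8474    36,623.3895
  Σ                  9,263.3120    36,836.6723
Price P = Σ PV = 9,263.3120.
Macaulay duration = Σ(t·PV) / P = 36,836.6723 / 9,263.3120 = 3.97662 half-year periods.
In years: 3.97662 / 2 = 1.98831 years.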